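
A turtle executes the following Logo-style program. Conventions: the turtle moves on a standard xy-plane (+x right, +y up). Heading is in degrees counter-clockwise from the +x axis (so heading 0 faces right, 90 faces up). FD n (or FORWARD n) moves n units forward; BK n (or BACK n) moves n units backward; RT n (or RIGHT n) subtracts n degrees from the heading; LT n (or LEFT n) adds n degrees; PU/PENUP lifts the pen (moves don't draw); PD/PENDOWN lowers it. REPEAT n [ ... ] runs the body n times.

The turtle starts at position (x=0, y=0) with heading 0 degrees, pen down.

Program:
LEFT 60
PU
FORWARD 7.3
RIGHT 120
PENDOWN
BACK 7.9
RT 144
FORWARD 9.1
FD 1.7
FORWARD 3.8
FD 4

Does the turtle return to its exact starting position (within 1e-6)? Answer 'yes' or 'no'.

Answer: no

Derivation:
Executing turtle program step by step:
Start: pos=(0,0), heading=0, pen down
LT 60: heading 0 -> 60
PU: pen up
FD 7.3: (0,0) -> (3.65,6.322) [heading=60, move]
RT 120: heading 60 -> 300
PD: pen down
BK 7.9: (3.65,6.322) -> (-0.3,13.164) [heading=300, draw]
RT 144: heading 300 -> 156
FD 9.1: (-0.3,13.164) -> (-8.613,16.865) [heading=156, draw]
FD 1.7: (-8.613,16.865) -> (-10.166,17.556) [heading=156, draw]
FD 3.8: (-10.166,17.556) -> (-13.638,19.102) [heading=156, draw]
FD 4: (-13.638,19.102) -> (-17.292,20.729) [heading=156, draw]
Final: pos=(-17.292,20.729), heading=156, 5 segment(s) drawn

Start position: (0, 0)
Final position: (-17.292, 20.729)
Distance = 26.994; >= 1e-6 -> NOT closed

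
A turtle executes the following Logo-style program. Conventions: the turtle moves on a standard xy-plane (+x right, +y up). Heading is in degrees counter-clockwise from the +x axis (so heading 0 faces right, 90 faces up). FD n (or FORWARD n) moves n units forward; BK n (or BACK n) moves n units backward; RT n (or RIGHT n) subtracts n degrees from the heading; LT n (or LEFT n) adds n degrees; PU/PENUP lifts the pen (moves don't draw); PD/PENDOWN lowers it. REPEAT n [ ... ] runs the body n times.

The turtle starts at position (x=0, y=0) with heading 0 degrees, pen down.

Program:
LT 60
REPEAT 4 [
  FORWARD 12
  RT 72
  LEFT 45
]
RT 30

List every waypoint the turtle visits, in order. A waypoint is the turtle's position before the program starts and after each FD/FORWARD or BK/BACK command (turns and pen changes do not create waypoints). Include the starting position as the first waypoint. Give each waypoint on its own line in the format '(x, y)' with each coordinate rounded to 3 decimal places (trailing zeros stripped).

Answer: (0, 0)
(6, 10.392)
(16.064, 16.928)
(27.998, 18.182)
(39.201, 13.882)

Derivation:
Executing turtle program step by step:
Start: pos=(0,0), heading=0, pen down
LT 60: heading 0 -> 60
REPEAT 4 [
  -- iteration 1/4 --
  FD 12: (0,0) -> (6,10.392) [heading=60, draw]
  RT 72: heading 60 -> 348
  LT 45: heading 348 -> 33
  -- iteration 2/4 --
  FD 12: (6,10.392) -> (16.064,16.928) [heading=33, draw]
  RT 72: heading 33 -> 321
  LT 45: heading 321 -> 6
  -- iteration 3/4 --
  FD 12: (16.064,16.928) -> (27.998,18.182) [heading=6, draw]
  RT 72: heading 6 -> 294
  LT 45: heading 294 -> 339
  -- iteration 4/4 --
  FD 12: (27.998,18.182) -> (39.201,13.882) [heading=339, draw]
  RT 72: heading 339 -> 267
  LT 45: heading 267 -> 312
]
RT 30: heading 312 -> 282
Final: pos=(39.201,13.882), heading=282, 4 segment(s) drawn
Waypoints (5 total):
(0, 0)
(6, 10.392)
(16.064, 16.928)
(27.998, 18.182)
(39.201, 13.882)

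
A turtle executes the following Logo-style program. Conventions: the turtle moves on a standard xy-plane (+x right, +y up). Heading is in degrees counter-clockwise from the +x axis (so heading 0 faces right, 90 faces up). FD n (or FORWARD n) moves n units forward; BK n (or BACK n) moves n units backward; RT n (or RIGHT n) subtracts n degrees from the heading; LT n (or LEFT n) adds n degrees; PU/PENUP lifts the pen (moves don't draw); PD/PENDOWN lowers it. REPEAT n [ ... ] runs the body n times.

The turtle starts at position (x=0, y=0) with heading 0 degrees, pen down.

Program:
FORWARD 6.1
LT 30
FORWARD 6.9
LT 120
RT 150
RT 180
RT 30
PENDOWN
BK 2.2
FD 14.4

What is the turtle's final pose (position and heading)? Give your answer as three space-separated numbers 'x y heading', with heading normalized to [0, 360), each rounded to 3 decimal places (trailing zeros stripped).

Answer: 1.51 9.55 150

Derivation:
Executing turtle program step by step:
Start: pos=(0,0), heading=0, pen down
FD 6.1: (0,0) -> (6.1,0) [heading=0, draw]
LT 30: heading 0 -> 30
FD 6.9: (6.1,0) -> (12.076,3.45) [heading=30, draw]
LT 120: heading 30 -> 150
RT 150: heading 150 -> 0
RT 180: heading 0 -> 180
RT 30: heading 180 -> 150
PD: pen down
BK 2.2: (12.076,3.45) -> (13.981,2.35) [heading=150, draw]
FD 14.4: (13.981,2.35) -> (1.51,9.55) [heading=150, draw]
Final: pos=(1.51,9.55), heading=150, 4 segment(s) drawn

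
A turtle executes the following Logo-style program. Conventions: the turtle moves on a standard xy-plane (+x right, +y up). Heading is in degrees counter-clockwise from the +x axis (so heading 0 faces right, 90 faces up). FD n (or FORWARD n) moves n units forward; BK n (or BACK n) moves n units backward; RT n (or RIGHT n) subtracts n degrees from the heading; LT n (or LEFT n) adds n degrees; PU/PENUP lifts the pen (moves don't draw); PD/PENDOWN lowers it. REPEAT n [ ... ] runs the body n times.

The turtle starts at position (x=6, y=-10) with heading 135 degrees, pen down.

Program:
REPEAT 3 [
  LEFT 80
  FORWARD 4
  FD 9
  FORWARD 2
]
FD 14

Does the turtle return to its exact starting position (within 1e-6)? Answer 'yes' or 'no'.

Answer: no

Derivation:
Executing turtle program step by step:
Start: pos=(6,-10), heading=135, pen down
REPEAT 3 [
  -- iteration 1/3 --
  LT 80: heading 135 -> 215
  FD 4: (6,-10) -> (2.723,-12.294) [heading=215, draw]
  FD 9: (2.723,-12.294) -> (-4.649,-17.456) [heading=215, draw]
  FD 2: (-4.649,-17.456) -> (-6.287,-18.604) [heading=215, draw]
  -- iteration 2/3 --
  LT 80: heading 215 -> 295
  FD 4: (-6.287,-18.604) -> (-4.597,-22.229) [heading=295, draw]
  FD 9: (-4.597,-22.229) -> (-0.793,-30.386) [heading=295, draw]
  FD 2: (-0.793,-30.386) -> (0.052,-32.198) [heading=295, draw]
  -- iteration 3/3 --
  LT 80: heading 295 -> 15
  FD 4: (0.052,-32.198) -> (3.916,-31.163) [heading=15, draw]
  FD 9: (3.916,-31.163) -> (12.609,-28.834) [heading=15, draw]
  FD 2: (12.609,-28.834) -> (14.541,-28.316) [heading=15, draw]
]
FD 14: (14.541,-28.316) -> (28.064,-24.693) [heading=15, draw]
Final: pos=(28.064,-24.693), heading=15, 10 segment(s) drawn

Start position: (6, -10)
Final position: (28.064, -24.693)
Distance = 26.508; >= 1e-6 -> NOT closed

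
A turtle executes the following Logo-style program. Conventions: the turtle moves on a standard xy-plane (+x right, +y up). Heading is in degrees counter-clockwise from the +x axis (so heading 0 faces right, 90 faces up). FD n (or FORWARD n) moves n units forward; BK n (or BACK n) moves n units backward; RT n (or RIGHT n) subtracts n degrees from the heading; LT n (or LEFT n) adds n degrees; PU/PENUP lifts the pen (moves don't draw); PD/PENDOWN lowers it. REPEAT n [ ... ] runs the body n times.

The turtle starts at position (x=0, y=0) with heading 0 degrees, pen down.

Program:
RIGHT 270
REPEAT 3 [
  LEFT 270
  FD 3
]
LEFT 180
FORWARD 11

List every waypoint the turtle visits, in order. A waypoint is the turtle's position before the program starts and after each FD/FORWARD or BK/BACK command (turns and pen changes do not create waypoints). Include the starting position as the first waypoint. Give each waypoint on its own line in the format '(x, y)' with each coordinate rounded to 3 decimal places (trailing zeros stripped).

Answer: (0, 0)
(3, 0)
(3, -3)
(0, -3)
(11, -3)

Derivation:
Executing turtle program step by step:
Start: pos=(0,0), heading=0, pen down
RT 270: heading 0 -> 90
REPEAT 3 [
  -- iteration 1/3 --
  LT 270: heading 90 -> 0
  FD 3: (0,0) -> (3,0) [heading=0, draw]
  -- iteration 2/3 --
  LT 270: heading 0 -> 270
  FD 3: (3,0) -> (3,-3) [heading=270, draw]
  -- iteration 3/3 --
  LT 270: heading 270 -> 180
  FD 3: (3,-3) -> (0,-3) [heading=180, draw]
]
LT 180: heading 180 -> 0
FD 11: (0,-3) -> (11,-3) [heading=0, draw]
Final: pos=(11,-3), heading=0, 4 segment(s) drawn
Waypoints (5 total):
(0, 0)
(3, 0)
(3, -3)
(0, -3)
(11, -3)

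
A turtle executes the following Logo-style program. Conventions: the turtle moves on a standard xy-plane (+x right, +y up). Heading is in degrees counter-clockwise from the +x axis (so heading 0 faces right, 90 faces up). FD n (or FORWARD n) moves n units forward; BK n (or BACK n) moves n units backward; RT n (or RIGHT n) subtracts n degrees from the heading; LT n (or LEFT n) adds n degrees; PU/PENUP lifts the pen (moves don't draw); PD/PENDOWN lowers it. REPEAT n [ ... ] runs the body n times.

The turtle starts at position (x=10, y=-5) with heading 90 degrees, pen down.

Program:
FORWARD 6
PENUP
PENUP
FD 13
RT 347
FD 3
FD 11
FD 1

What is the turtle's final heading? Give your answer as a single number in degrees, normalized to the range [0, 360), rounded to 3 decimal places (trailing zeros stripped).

Answer: 103

Derivation:
Executing turtle program step by step:
Start: pos=(10,-5), heading=90, pen down
FD 6: (10,-5) -> (10,1) [heading=90, draw]
PU: pen up
PU: pen up
FD 13: (10,1) -> (10,14) [heading=90, move]
RT 347: heading 90 -> 103
FD 3: (10,14) -> (9.325,16.923) [heading=103, move]
FD 11: (9.325,16.923) -> (6.851,27.641) [heading=103, move]
FD 1: (6.851,27.641) -> (6.626,28.616) [heading=103, move]
Final: pos=(6.626,28.616), heading=103, 1 segment(s) drawn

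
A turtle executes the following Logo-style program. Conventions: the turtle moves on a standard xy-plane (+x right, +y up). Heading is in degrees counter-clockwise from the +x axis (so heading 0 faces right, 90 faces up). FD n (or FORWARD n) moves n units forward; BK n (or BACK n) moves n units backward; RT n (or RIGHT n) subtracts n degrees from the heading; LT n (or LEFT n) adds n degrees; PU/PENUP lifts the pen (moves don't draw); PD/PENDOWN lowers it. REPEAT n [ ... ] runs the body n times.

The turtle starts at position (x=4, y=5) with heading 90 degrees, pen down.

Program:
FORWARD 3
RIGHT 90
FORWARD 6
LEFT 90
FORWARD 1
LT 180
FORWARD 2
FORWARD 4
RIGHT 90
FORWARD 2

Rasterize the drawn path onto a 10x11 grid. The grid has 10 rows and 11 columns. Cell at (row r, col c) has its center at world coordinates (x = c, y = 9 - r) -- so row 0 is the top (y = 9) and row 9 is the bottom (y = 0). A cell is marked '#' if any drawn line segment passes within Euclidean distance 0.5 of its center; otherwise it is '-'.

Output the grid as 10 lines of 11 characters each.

Segment 0: (4,5) -> (4,8)
Segment 1: (4,8) -> (10,8)
Segment 2: (10,8) -> (10,9)
Segment 3: (10,9) -> (10,7)
Segment 4: (10,7) -> (10,3)
Segment 5: (10,3) -> (8,3)

Answer: ----------#
----#######
----#-----#
----#-----#
----#-----#
----------#
--------###
-----------
-----------
-----------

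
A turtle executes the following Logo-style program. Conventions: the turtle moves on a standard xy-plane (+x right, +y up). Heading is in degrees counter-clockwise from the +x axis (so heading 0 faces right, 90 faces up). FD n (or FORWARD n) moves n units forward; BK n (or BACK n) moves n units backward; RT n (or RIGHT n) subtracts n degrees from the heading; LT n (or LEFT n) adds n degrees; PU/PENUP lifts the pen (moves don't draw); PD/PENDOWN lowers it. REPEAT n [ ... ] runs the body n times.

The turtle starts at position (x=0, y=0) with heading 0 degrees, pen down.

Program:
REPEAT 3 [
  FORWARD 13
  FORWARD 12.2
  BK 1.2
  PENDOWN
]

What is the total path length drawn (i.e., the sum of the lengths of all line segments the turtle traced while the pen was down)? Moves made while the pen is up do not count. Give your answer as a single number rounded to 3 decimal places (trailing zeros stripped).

Answer: 79.2

Derivation:
Executing turtle program step by step:
Start: pos=(0,0), heading=0, pen down
REPEAT 3 [
  -- iteration 1/3 --
  FD 13: (0,0) -> (13,0) [heading=0, draw]
  FD 12.2: (13,0) -> (25.2,0) [heading=0, draw]
  BK 1.2: (25.2,0) -> (24,0) [heading=0, draw]
  PD: pen down
  -- iteration 2/3 --
  FD 13: (24,0) -> (37,0) [heading=0, draw]
  FD 12.2: (37,0) -> (49.2,0) [heading=0, draw]
  BK 1.2: (49.2,0) -> (48,0) [heading=0, draw]
  PD: pen down
  -- iteration 3/3 --
  FD 13: (48,0) -> (61,0) [heading=0, draw]
  FD 12.2: (61,0) -> (73.2,0) [heading=0, draw]
  BK 1.2: (73.2,0) -> (72,0) [heading=0, draw]
  PD: pen down
]
Final: pos=(72,0), heading=0, 9 segment(s) drawn

Segment lengths:
  seg 1: (0,0) -> (13,0), length = 13
  seg 2: (13,0) -> (25.2,0), length = 12.2
  seg 3: (25.2,0) -> (24,0), length = 1.2
  seg 4: (24,0) -> (37,0), length = 13
  seg 5: (37,0) -> (49.2,0), length = 12.2
  seg 6: (49.2,0) -> (48,0), length = 1.2
  seg 7: (48,0) -> (61,0), length = 13
  seg 8: (61,0) -> (73.2,0), length = 12.2
  seg 9: (73.2,0) -> (72,0), length = 1.2
Total = 79.2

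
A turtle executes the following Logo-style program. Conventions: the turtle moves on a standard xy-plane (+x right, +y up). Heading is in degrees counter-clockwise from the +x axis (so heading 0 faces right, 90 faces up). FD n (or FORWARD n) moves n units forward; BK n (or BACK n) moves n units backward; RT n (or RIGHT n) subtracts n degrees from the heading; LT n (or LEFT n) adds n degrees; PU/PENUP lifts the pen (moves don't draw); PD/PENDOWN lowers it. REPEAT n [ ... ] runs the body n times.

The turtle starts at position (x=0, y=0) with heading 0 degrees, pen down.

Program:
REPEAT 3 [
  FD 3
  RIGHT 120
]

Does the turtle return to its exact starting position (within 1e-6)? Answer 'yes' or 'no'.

Answer: yes

Derivation:
Executing turtle program step by step:
Start: pos=(0,0), heading=0, pen down
REPEAT 3 [
  -- iteration 1/3 --
  FD 3: (0,0) -> (3,0) [heading=0, draw]
  RT 120: heading 0 -> 240
  -- iteration 2/3 --
  FD 3: (3,0) -> (1.5,-2.598) [heading=240, draw]
  RT 120: heading 240 -> 120
  -- iteration 3/3 --
  FD 3: (1.5,-2.598) -> (0,0) [heading=120, draw]
  RT 120: heading 120 -> 0
]
Final: pos=(0,0), heading=0, 3 segment(s) drawn

Start position: (0, 0)
Final position: (0, 0)
Distance = 0; < 1e-6 -> CLOSED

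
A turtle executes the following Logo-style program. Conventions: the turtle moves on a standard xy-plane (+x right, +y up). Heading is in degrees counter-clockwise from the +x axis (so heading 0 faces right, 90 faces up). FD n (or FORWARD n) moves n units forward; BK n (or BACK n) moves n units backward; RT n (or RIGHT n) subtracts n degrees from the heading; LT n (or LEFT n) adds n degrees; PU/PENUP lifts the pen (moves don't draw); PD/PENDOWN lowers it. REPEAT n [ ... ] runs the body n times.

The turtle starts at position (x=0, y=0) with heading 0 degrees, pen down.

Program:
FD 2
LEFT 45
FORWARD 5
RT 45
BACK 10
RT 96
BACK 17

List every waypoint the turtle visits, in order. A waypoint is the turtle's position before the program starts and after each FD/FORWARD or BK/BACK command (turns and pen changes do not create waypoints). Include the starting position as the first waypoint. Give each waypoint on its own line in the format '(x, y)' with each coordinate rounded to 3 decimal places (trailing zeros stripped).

Executing turtle program step by step:
Start: pos=(0,0), heading=0, pen down
FD 2: (0,0) -> (2,0) [heading=0, draw]
LT 45: heading 0 -> 45
FD 5: (2,0) -> (5.536,3.536) [heading=45, draw]
RT 45: heading 45 -> 0
BK 10: (5.536,3.536) -> (-4.464,3.536) [heading=0, draw]
RT 96: heading 0 -> 264
BK 17: (-4.464,3.536) -> (-2.687,20.442) [heading=264, draw]
Final: pos=(-2.687,20.442), heading=264, 4 segment(s) drawn
Waypoints (5 total):
(0, 0)
(2, 0)
(5.536, 3.536)
(-4.464, 3.536)
(-2.687, 20.442)

Answer: (0, 0)
(2, 0)
(5.536, 3.536)
(-4.464, 3.536)
(-2.687, 20.442)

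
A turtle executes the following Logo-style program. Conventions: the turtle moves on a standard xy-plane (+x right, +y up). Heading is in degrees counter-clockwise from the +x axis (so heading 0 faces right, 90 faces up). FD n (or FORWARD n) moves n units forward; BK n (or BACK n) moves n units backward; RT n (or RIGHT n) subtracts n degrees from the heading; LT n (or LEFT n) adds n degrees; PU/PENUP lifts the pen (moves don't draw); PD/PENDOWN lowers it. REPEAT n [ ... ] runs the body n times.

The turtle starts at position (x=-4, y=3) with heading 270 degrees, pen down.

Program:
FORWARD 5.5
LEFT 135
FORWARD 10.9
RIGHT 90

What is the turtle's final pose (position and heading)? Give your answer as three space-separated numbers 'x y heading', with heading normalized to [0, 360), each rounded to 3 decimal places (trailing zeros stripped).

Answer: 3.707 5.207 315

Derivation:
Executing turtle program step by step:
Start: pos=(-4,3), heading=270, pen down
FD 5.5: (-4,3) -> (-4,-2.5) [heading=270, draw]
LT 135: heading 270 -> 45
FD 10.9: (-4,-2.5) -> (3.707,5.207) [heading=45, draw]
RT 90: heading 45 -> 315
Final: pos=(3.707,5.207), heading=315, 2 segment(s) drawn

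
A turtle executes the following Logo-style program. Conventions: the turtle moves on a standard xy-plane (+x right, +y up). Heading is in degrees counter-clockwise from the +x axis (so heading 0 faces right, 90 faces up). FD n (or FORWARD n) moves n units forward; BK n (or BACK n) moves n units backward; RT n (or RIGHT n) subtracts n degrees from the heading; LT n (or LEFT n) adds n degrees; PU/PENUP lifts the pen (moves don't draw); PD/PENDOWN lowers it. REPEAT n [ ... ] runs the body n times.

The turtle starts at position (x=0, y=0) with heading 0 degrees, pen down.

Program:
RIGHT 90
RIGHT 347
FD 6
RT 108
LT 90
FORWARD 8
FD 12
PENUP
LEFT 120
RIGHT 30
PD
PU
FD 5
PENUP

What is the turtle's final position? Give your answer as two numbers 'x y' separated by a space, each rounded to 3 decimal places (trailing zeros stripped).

Answer: 4.588 -26.206

Derivation:
Executing turtle program step by step:
Start: pos=(0,0), heading=0, pen down
RT 90: heading 0 -> 270
RT 347: heading 270 -> 283
FD 6: (0,0) -> (1.35,-5.846) [heading=283, draw]
RT 108: heading 283 -> 175
LT 90: heading 175 -> 265
FD 8: (1.35,-5.846) -> (0.652,-13.816) [heading=265, draw]
FD 12: (0.652,-13.816) -> (-0.393,-25.77) [heading=265, draw]
PU: pen up
LT 120: heading 265 -> 25
RT 30: heading 25 -> 355
PD: pen down
PU: pen up
FD 5: (-0.393,-25.77) -> (4.588,-26.206) [heading=355, move]
PU: pen up
Final: pos=(4.588,-26.206), heading=355, 3 segment(s) drawn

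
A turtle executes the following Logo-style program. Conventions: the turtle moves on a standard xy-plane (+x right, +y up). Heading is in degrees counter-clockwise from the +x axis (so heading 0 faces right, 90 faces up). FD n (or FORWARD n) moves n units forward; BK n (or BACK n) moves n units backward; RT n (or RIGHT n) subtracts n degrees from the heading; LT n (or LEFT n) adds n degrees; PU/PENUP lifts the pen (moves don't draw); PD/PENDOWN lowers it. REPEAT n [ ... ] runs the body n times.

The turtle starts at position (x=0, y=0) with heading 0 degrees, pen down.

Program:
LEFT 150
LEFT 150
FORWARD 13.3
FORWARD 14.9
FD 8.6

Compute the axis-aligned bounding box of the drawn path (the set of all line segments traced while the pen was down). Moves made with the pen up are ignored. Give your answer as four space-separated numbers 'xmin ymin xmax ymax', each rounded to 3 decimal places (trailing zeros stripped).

Executing turtle program step by step:
Start: pos=(0,0), heading=0, pen down
LT 150: heading 0 -> 150
LT 150: heading 150 -> 300
FD 13.3: (0,0) -> (6.65,-11.518) [heading=300, draw]
FD 14.9: (6.65,-11.518) -> (14.1,-24.422) [heading=300, draw]
FD 8.6: (14.1,-24.422) -> (18.4,-31.87) [heading=300, draw]
Final: pos=(18.4,-31.87), heading=300, 3 segment(s) drawn

Segment endpoints: x in {0, 6.65, 14.1, 18.4}, y in {-31.87, -24.422, -11.518, 0}
xmin=0, ymin=-31.87, xmax=18.4, ymax=0

Answer: 0 -31.87 18.4 0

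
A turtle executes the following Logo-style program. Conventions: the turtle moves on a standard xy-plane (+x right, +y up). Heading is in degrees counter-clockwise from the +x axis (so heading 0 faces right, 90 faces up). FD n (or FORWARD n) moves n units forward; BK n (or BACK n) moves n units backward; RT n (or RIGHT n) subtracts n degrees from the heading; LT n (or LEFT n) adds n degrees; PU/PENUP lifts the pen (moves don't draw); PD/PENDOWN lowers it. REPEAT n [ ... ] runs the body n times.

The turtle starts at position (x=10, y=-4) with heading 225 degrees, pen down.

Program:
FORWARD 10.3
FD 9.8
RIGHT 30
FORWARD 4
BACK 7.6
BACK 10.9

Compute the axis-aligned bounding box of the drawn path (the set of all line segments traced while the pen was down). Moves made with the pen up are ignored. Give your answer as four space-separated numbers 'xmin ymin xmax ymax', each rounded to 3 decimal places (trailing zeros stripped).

Executing turtle program step by step:
Start: pos=(10,-4), heading=225, pen down
FD 10.3: (10,-4) -> (2.717,-11.283) [heading=225, draw]
FD 9.8: (2.717,-11.283) -> (-4.213,-18.213) [heading=225, draw]
RT 30: heading 225 -> 195
FD 4: (-4.213,-18.213) -> (-8.077,-19.248) [heading=195, draw]
BK 7.6: (-8.077,-19.248) -> (-0.736,-17.281) [heading=195, draw]
BK 10.9: (-0.736,-17.281) -> (9.793,-14.46) [heading=195, draw]
Final: pos=(9.793,-14.46), heading=195, 5 segment(s) drawn

Segment endpoints: x in {-8.077, -4.213, -0.736, 2.717, 9.793, 10}, y in {-19.248, -18.213, -17.281, -14.46, -11.283, -4}
xmin=-8.077, ymin=-19.248, xmax=10, ymax=-4

Answer: -8.077 -19.248 10 -4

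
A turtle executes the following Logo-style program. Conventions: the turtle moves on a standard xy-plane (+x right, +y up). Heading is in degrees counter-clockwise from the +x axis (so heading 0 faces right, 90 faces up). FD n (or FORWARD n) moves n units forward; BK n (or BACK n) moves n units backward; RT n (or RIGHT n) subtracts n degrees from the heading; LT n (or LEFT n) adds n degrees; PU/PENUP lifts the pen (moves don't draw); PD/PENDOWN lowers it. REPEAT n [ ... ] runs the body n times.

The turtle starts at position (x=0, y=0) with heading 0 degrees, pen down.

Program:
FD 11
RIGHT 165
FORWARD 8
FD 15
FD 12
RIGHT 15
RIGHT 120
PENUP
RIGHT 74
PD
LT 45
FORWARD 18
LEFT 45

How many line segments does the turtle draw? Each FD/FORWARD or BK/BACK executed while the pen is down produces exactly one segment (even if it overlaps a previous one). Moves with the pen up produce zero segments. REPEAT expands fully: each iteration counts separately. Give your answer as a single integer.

Answer: 5

Derivation:
Executing turtle program step by step:
Start: pos=(0,0), heading=0, pen down
FD 11: (0,0) -> (11,0) [heading=0, draw]
RT 165: heading 0 -> 195
FD 8: (11,0) -> (3.273,-2.071) [heading=195, draw]
FD 15: (3.273,-2.071) -> (-11.216,-5.953) [heading=195, draw]
FD 12: (-11.216,-5.953) -> (-22.807,-9.059) [heading=195, draw]
RT 15: heading 195 -> 180
RT 120: heading 180 -> 60
PU: pen up
RT 74: heading 60 -> 346
PD: pen down
LT 45: heading 346 -> 31
FD 18: (-22.807,-9.059) -> (-7.378,0.212) [heading=31, draw]
LT 45: heading 31 -> 76
Final: pos=(-7.378,0.212), heading=76, 5 segment(s) drawn
Segments drawn: 5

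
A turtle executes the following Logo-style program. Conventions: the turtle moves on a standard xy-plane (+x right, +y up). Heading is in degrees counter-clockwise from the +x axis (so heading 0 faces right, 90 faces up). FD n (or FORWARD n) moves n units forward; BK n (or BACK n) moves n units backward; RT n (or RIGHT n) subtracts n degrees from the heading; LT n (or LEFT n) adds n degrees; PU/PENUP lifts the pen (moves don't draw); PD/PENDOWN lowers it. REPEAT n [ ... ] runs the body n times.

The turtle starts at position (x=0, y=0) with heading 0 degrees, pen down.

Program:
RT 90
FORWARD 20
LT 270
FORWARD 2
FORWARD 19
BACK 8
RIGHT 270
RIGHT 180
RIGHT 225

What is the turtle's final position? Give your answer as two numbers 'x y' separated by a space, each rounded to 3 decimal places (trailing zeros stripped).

Executing turtle program step by step:
Start: pos=(0,0), heading=0, pen down
RT 90: heading 0 -> 270
FD 20: (0,0) -> (0,-20) [heading=270, draw]
LT 270: heading 270 -> 180
FD 2: (0,-20) -> (-2,-20) [heading=180, draw]
FD 19: (-2,-20) -> (-21,-20) [heading=180, draw]
BK 8: (-21,-20) -> (-13,-20) [heading=180, draw]
RT 270: heading 180 -> 270
RT 180: heading 270 -> 90
RT 225: heading 90 -> 225
Final: pos=(-13,-20), heading=225, 4 segment(s) drawn

Answer: -13 -20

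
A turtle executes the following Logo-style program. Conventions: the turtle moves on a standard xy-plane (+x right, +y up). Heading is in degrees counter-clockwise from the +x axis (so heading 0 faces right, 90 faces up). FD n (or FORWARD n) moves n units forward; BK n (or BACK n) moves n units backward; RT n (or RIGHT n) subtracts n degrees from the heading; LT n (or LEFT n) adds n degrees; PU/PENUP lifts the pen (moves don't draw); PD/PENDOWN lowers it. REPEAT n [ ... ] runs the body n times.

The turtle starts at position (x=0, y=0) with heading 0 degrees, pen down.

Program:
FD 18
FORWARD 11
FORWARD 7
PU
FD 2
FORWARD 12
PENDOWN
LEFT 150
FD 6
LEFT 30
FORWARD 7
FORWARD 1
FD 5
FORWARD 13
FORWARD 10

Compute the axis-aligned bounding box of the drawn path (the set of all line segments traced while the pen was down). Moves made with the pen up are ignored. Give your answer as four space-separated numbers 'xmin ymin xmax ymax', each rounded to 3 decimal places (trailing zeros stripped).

Executing turtle program step by step:
Start: pos=(0,0), heading=0, pen down
FD 18: (0,0) -> (18,0) [heading=0, draw]
FD 11: (18,0) -> (29,0) [heading=0, draw]
FD 7: (29,0) -> (36,0) [heading=0, draw]
PU: pen up
FD 2: (36,0) -> (38,0) [heading=0, move]
FD 12: (38,0) -> (50,0) [heading=0, move]
PD: pen down
LT 150: heading 0 -> 150
FD 6: (50,0) -> (44.804,3) [heading=150, draw]
LT 30: heading 150 -> 180
FD 7: (44.804,3) -> (37.804,3) [heading=180, draw]
FD 1: (37.804,3) -> (36.804,3) [heading=180, draw]
FD 5: (36.804,3) -> (31.804,3) [heading=180, draw]
FD 13: (31.804,3) -> (18.804,3) [heading=180, draw]
FD 10: (18.804,3) -> (8.804,3) [heading=180, draw]
Final: pos=(8.804,3), heading=180, 9 segment(s) drawn

Segment endpoints: x in {0, 8.804, 18, 18.804, 29, 31.804, 36, 36.804, 37.804, 44.804, 50}, y in {0, 3, 3, 3, 3, 3}
xmin=0, ymin=0, xmax=50, ymax=3

Answer: 0 0 50 3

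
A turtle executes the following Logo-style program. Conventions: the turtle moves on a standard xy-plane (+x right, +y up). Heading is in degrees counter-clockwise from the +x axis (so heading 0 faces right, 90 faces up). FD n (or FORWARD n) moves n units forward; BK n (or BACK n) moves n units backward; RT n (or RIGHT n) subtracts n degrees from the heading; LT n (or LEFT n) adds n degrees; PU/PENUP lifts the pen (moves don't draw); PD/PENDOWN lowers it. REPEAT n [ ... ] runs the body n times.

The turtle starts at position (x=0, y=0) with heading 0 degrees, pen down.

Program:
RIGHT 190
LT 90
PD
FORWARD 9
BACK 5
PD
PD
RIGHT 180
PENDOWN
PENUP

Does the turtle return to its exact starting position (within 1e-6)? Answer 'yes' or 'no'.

Answer: no

Derivation:
Executing turtle program step by step:
Start: pos=(0,0), heading=0, pen down
RT 190: heading 0 -> 170
LT 90: heading 170 -> 260
PD: pen down
FD 9: (0,0) -> (-1.563,-8.863) [heading=260, draw]
BK 5: (-1.563,-8.863) -> (-0.695,-3.939) [heading=260, draw]
PD: pen down
PD: pen down
RT 180: heading 260 -> 80
PD: pen down
PU: pen up
Final: pos=(-0.695,-3.939), heading=80, 2 segment(s) drawn

Start position: (0, 0)
Final position: (-0.695, -3.939)
Distance = 4; >= 1e-6 -> NOT closed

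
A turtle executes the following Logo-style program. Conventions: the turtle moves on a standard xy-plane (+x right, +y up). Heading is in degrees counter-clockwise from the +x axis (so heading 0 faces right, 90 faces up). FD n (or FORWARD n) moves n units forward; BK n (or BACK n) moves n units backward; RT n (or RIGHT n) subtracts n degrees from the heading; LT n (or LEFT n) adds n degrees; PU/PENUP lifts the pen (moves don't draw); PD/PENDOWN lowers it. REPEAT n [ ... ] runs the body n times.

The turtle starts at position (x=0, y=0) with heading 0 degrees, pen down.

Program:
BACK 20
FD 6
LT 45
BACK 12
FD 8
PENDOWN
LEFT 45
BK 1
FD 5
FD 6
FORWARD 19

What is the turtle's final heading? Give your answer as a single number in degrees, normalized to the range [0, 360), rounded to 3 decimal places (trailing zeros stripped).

Answer: 90

Derivation:
Executing turtle program step by step:
Start: pos=(0,0), heading=0, pen down
BK 20: (0,0) -> (-20,0) [heading=0, draw]
FD 6: (-20,0) -> (-14,0) [heading=0, draw]
LT 45: heading 0 -> 45
BK 12: (-14,0) -> (-22.485,-8.485) [heading=45, draw]
FD 8: (-22.485,-8.485) -> (-16.828,-2.828) [heading=45, draw]
PD: pen down
LT 45: heading 45 -> 90
BK 1: (-16.828,-2.828) -> (-16.828,-3.828) [heading=90, draw]
FD 5: (-16.828,-3.828) -> (-16.828,1.172) [heading=90, draw]
FD 6: (-16.828,1.172) -> (-16.828,7.172) [heading=90, draw]
FD 19: (-16.828,7.172) -> (-16.828,26.172) [heading=90, draw]
Final: pos=(-16.828,26.172), heading=90, 8 segment(s) drawn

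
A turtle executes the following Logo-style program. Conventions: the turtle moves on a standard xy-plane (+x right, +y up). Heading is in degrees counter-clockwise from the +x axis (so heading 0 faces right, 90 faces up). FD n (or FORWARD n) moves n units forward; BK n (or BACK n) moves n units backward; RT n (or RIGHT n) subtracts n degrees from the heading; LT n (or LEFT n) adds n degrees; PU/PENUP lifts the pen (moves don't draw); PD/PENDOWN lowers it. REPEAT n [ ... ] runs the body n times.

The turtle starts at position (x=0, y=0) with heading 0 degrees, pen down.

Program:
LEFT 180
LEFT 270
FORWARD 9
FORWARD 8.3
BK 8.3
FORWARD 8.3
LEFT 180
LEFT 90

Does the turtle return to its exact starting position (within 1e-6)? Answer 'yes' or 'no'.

Answer: no

Derivation:
Executing turtle program step by step:
Start: pos=(0,0), heading=0, pen down
LT 180: heading 0 -> 180
LT 270: heading 180 -> 90
FD 9: (0,0) -> (0,9) [heading=90, draw]
FD 8.3: (0,9) -> (0,17.3) [heading=90, draw]
BK 8.3: (0,17.3) -> (0,9) [heading=90, draw]
FD 8.3: (0,9) -> (0,17.3) [heading=90, draw]
LT 180: heading 90 -> 270
LT 90: heading 270 -> 0
Final: pos=(0,17.3), heading=0, 4 segment(s) drawn

Start position: (0, 0)
Final position: (0, 17.3)
Distance = 17.3; >= 1e-6 -> NOT closed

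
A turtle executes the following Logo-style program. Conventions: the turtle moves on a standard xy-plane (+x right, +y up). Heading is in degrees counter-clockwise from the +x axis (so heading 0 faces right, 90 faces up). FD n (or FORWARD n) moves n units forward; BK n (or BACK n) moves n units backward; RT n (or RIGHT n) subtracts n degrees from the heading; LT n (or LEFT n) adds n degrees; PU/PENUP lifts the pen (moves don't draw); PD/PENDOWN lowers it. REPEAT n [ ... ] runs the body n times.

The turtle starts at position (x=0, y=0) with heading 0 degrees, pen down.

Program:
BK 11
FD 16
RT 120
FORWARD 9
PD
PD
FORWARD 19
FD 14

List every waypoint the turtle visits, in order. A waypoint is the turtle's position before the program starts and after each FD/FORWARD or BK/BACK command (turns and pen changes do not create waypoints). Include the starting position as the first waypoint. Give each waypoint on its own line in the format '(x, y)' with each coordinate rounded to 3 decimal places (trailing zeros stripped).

Executing turtle program step by step:
Start: pos=(0,0), heading=0, pen down
BK 11: (0,0) -> (-11,0) [heading=0, draw]
FD 16: (-11,0) -> (5,0) [heading=0, draw]
RT 120: heading 0 -> 240
FD 9: (5,0) -> (0.5,-7.794) [heading=240, draw]
PD: pen down
PD: pen down
FD 19: (0.5,-7.794) -> (-9,-24.249) [heading=240, draw]
FD 14: (-9,-24.249) -> (-16,-36.373) [heading=240, draw]
Final: pos=(-16,-36.373), heading=240, 5 segment(s) drawn
Waypoints (6 total):
(0, 0)
(-11, 0)
(5, 0)
(0.5, -7.794)
(-9, -24.249)
(-16, -36.373)

Answer: (0, 0)
(-11, 0)
(5, 0)
(0.5, -7.794)
(-9, -24.249)
(-16, -36.373)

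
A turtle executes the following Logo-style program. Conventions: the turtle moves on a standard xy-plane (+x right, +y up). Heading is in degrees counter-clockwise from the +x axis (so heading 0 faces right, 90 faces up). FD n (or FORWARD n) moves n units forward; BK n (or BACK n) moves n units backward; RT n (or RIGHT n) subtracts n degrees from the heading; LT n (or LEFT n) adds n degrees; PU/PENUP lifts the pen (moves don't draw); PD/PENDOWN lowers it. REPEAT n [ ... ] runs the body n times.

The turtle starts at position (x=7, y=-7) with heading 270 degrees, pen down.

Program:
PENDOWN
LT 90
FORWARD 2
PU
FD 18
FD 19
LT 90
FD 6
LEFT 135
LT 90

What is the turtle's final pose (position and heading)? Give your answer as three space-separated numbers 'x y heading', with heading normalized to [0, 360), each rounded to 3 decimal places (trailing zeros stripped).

Executing turtle program step by step:
Start: pos=(7,-7), heading=270, pen down
PD: pen down
LT 90: heading 270 -> 0
FD 2: (7,-7) -> (9,-7) [heading=0, draw]
PU: pen up
FD 18: (9,-7) -> (27,-7) [heading=0, move]
FD 19: (27,-7) -> (46,-7) [heading=0, move]
LT 90: heading 0 -> 90
FD 6: (46,-7) -> (46,-1) [heading=90, move]
LT 135: heading 90 -> 225
LT 90: heading 225 -> 315
Final: pos=(46,-1), heading=315, 1 segment(s) drawn

Answer: 46 -1 315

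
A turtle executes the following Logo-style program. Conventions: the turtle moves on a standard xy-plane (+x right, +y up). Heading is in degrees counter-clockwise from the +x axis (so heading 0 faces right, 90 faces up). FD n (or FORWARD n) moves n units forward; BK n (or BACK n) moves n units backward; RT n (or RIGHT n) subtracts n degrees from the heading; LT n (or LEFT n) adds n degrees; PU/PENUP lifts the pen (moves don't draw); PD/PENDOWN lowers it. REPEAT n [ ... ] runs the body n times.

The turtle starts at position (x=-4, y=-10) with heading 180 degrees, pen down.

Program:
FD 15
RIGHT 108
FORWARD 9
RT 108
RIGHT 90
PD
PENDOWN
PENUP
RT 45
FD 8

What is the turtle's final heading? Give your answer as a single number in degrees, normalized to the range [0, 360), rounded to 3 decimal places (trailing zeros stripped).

Executing turtle program step by step:
Start: pos=(-4,-10), heading=180, pen down
FD 15: (-4,-10) -> (-19,-10) [heading=180, draw]
RT 108: heading 180 -> 72
FD 9: (-19,-10) -> (-16.219,-1.44) [heading=72, draw]
RT 108: heading 72 -> 324
RT 90: heading 324 -> 234
PD: pen down
PD: pen down
PU: pen up
RT 45: heading 234 -> 189
FD 8: (-16.219,-1.44) -> (-24.12,-2.692) [heading=189, move]
Final: pos=(-24.12,-2.692), heading=189, 2 segment(s) drawn

Answer: 189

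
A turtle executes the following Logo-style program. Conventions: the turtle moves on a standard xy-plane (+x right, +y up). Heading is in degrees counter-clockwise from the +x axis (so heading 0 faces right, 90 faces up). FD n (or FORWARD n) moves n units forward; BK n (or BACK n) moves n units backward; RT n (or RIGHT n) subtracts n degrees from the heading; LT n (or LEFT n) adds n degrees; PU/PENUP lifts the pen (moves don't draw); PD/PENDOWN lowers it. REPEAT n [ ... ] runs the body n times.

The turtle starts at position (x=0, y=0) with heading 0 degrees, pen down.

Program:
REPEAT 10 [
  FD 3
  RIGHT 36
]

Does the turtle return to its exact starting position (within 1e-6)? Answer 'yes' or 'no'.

Executing turtle program step by step:
Start: pos=(0,0), heading=0, pen down
REPEAT 10 [
  -- iteration 1/10 --
  FD 3: (0,0) -> (3,0) [heading=0, draw]
  RT 36: heading 0 -> 324
  -- iteration 2/10 --
  FD 3: (3,0) -> (5.427,-1.763) [heading=324, draw]
  RT 36: heading 324 -> 288
  -- iteration 3/10 --
  FD 3: (5.427,-1.763) -> (6.354,-4.617) [heading=288, draw]
  RT 36: heading 288 -> 252
  -- iteration 4/10 --
  FD 3: (6.354,-4.617) -> (5.427,-7.47) [heading=252, draw]
  RT 36: heading 252 -> 216
  -- iteration 5/10 --
  FD 3: (5.427,-7.47) -> (3,-9.233) [heading=216, draw]
  RT 36: heading 216 -> 180
  -- iteration 6/10 --
  FD 3: (3,-9.233) -> (0,-9.233) [heading=180, draw]
  RT 36: heading 180 -> 144
  -- iteration 7/10 --
  FD 3: (0,-9.233) -> (-2.427,-7.47) [heading=144, draw]
  RT 36: heading 144 -> 108
  -- iteration 8/10 --
  FD 3: (-2.427,-7.47) -> (-3.354,-4.617) [heading=108, draw]
  RT 36: heading 108 -> 72
  -- iteration 9/10 --
  FD 3: (-3.354,-4.617) -> (-2.427,-1.763) [heading=72, draw]
  RT 36: heading 72 -> 36
  -- iteration 10/10 --
  FD 3: (-2.427,-1.763) -> (0,0) [heading=36, draw]
  RT 36: heading 36 -> 0
]
Final: pos=(0,0), heading=0, 10 segment(s) drawn

Start position: (0, 0)
Final position: (0, 0)
Distance = 0; < 1e-6 -> CLOSED

Answer: yes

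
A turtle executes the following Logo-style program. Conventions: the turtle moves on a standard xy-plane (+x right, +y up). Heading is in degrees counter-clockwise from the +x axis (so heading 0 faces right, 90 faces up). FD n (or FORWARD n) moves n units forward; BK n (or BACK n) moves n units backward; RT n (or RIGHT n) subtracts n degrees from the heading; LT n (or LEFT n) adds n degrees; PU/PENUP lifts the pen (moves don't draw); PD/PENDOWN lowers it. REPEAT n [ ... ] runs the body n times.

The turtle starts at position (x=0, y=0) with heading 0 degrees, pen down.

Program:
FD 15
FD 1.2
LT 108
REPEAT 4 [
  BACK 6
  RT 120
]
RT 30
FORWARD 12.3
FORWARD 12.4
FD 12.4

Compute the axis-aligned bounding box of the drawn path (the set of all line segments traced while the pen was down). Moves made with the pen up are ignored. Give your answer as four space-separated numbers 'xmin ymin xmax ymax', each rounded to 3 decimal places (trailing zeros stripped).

Answer: 0 -30.531 45.625 0

Derivation:
Executing turtle program step by step:
Start: pos=(0,0), heading=0, pen down
FD 15: (0,0) -> (15,0) [heading=0, draw]
FD 1.2: (15,0) -> (16.2,0) [heading=0, draw]
LT 108: heading 0 -> 108
REPEAT 4 [
  -- iteration 1/4 --
  BK 6: (16.2,0) -> (18.054,-5.706) [heading=108, draw]
  RT 120: heading 108 -> 348
  -- iteration 2/4 --
  BK 6: (18.054,-5.706) -> (12.185,-4.459) [heading=348, draw]
  RT 120: heading 348 -> 228
  -- iteration 3/4 --
  BK 6: (12.185,-4.459) -> (16.2,0) [heading=228, draw]
  RT 120: heading 228 -> 108
  -- iteration 4/4 --
  BK 6: (16.2,0) -> (18.054,-5.706) [heading=108, draw]
  RT 120: heading 108 -> 348
]
RT 30: heading 348 -> 318
FD 12.3: (18.054,-5.706) -> (27.195,-13.937) [heading=318, draw]
FD 12.4: (27.195,-13.937) -> (36.41,-22.234) [heading=318, draw]
FD 12.4: (36.41,-22.234) -> (45.625,-30.531) [heading=318, draw]
Final: pos=(45.625,-30.531), heading=318, 9 segment(s) drawn

Segment endpoints: x in {0, 12.185, 15, 16.2, 16.2, 18.054, 27.195, 36.41, 45.625}, y in {-30.531, -22.234, -13.937, -5.706, -5.706, -4.459, 0}
xmin=0, ymin=-30.531, xmax=45.625, ymax=0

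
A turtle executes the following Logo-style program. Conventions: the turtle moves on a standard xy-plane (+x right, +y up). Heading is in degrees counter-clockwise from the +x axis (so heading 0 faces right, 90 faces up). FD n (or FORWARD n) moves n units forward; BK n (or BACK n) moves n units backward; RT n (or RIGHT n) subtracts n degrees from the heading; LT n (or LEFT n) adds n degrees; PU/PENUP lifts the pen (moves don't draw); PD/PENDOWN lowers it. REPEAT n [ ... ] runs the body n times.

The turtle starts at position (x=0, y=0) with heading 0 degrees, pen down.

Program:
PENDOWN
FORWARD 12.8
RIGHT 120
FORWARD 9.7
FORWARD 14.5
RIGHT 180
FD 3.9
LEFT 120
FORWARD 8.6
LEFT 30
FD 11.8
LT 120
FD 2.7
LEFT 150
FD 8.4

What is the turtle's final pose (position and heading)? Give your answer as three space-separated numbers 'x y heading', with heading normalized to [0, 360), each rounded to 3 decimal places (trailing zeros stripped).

Executing turtle program step by step:
Start: pos=(0,0), heading=0, pen down
PD: pen down
FD 12.8: (0,0) -> (12.8,0) [heading=0, draw]
RT 120: heading 0 -> 240
FD 9.7: (12.8,0) -> (7.95,-8.4) [heading=240, draw]
FD 14.5: (7.95,-8.4) -> (0.7,-20.958) [heading=240, draw]
RT 180: heading 240 -> 60
FD 3.9: (0.7,-20.958) -> (2.65,-17.58) [heading=60, draw]
LT 120: heading 60 -> 180
FD 8.6: (2.65,-17.58) -> (-5.95,-17.58) [heading=180, draw]
LT 30: heading 180 -> 210
FD 11.8: (-5.95,-17.58) -> (-16.169,-23.48) [heading=210, draw]
LT 120: heading 210 -> 330
FD 2.7: (-16.169,-23.48) -> (-13.831,-24.83) [heading=330, draw]
LT 150: heading 330 -> 120
FD 8.4: (-13.831,-24.83) -> (-18.031,-17.556) [heading=120, draw]
Final: pos=(-18.031,-17.556), heading=120, 8 segment(s) drawn

Answer: -18.031 -17.556 120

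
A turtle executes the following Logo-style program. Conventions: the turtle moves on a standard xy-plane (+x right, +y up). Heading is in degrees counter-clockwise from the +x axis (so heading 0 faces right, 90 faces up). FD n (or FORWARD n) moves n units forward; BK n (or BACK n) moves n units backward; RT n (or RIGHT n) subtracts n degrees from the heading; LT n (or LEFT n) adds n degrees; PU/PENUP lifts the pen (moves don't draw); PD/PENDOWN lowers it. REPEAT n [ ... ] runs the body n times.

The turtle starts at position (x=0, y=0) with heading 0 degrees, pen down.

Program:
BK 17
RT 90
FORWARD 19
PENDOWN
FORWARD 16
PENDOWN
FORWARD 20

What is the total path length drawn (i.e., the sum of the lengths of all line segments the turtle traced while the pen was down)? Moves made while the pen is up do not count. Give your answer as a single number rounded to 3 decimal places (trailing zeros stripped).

Executing turtle program step by step:
Start: pos=(0,0), heading=0, pen down
BK 17: (0,0) -> (-17,0) [heading=0, draw]
RT 90: heading 0 -> 270
FD 19: (-17,0) -> (-17,-19) [heading=270, draw]
PD: pen down
FD 16: (-17,-19) -> (-17,-35) [heading=270, draw]
PD: pen down
FD 20: (-17,-35) -> (-17,-55) [heading=270, draw]
Final: pos=(-17,-55), heading=270, 4 segment(s) drawn

Segment lengths:
  seg 1: (0,0) -> (-17,0), length = 17
  seg 2: (-17,0) -> (-17,-19), length = 19
  seg 3: (-17,-19) -> (-17,-35), length = 16
  seg 4: (-17,-35) -> (-17,-55), length = 20
Total = 72

Answer: 72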